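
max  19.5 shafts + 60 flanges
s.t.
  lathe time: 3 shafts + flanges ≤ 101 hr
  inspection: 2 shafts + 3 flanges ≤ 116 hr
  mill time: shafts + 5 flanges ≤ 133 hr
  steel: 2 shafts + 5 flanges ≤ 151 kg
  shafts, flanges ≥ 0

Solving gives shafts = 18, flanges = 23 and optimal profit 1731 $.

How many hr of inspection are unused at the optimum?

inspection used = 2·18 + 3·23 = 105; slack = 116 − 105 = 11.

11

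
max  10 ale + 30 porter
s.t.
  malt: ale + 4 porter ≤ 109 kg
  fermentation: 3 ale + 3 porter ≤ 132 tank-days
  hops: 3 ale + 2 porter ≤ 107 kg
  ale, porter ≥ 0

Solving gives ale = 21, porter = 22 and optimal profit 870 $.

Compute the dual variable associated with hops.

At the optimum: malt uses 109 of 109 (binding); fermentation uses 129 of 132 (slack = 3); hops uses 107 of 107 (binding).
Slack constraints have shadow price 0 (complementary slackness).
Dual feasibility on the basic columns requires 1·y_malt + 3·y_hops = 10, 4·y_malt + 2·y_hops = 30.
Solving: y_malt = 7, y_hops = 1.
Shadow price of hops = 1.

1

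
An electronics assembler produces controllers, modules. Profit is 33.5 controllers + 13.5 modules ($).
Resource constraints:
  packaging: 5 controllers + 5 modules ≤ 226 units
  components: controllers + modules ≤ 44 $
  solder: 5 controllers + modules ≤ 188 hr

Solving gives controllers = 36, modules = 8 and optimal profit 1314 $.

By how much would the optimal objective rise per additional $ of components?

Binding: components and solder. Non-binding: packaging (6 unused).
Slack constraints have shadow price 0 (complementary slackness).
From A_Bᵀ y = c: 1·y_components + 5·y_solder = 33.5; 1·y_components + 1·y_solder = 13.5.
→ y_components = 8.5 and y_solder = 5.
Shadow price of components = 8.5.

8.5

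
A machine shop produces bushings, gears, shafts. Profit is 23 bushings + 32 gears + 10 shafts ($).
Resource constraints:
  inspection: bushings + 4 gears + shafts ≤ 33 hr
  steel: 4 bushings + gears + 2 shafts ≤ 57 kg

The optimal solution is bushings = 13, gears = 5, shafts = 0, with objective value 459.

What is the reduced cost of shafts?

Both inspection and steel are binding at x*.
Dual feasibility on the basic columns requires 1·y_inspection + 4·y_steel = 23, 4·y_inspection + 1·y_steel = 32.
→ y_inspection = 7 and y_steel = 4.
Reduced cost of shafts: c₃ − yᵀa₃ = 10 − (7·1 + 4·2) = 10 − 15 = -5.

-5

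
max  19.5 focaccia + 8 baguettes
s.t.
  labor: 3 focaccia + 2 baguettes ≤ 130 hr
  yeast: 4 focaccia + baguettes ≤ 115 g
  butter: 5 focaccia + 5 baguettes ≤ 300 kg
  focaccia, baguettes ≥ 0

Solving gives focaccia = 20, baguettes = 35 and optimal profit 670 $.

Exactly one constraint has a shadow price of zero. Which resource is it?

labor: 130/130 (binding)
yeast: 115/115 (binding)
butter: 275/300 (slack 25)
By complementary slackness, a constraint with positive slack has shadow price 0 → butter.

butter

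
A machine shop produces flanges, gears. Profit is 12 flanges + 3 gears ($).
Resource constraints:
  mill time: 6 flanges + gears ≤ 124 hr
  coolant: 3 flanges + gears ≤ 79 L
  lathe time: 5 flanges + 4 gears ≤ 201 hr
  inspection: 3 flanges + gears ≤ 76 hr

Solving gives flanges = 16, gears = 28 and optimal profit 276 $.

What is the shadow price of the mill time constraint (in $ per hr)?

At the optimum: mill time uses 124 of 124 (binding); coolant uses 76 of 79 (slack = 3); lathe time uses 192 of 201 (slack = 9); inspection uses 76 of 76 (binding).
Since coolant, lathe time are not tight, their duals are 0.
From A_Bᵀ y = c: 6·y_mill time + 3·y_inspection = 12; 1·y_mill time + 1·y_inspection = 3.
Solving: y_mill time = 1, y_inspection = 2.
Shadow price of mill time = 1.

1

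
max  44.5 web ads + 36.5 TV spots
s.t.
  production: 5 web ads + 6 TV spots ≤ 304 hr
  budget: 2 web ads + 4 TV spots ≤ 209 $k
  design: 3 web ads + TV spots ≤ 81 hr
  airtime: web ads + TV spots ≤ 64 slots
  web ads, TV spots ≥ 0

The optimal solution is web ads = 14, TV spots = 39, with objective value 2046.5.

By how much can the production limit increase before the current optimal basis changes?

32.5

Binding constraints: production, design. The basis is B = [[5,6],[3,1]] with det -13.
Per unit increase in production, x* moves by d = (-0.0769, 0.2308).
The basis stays optimal until budget becomes binding; allowable increase = 32.5 hr.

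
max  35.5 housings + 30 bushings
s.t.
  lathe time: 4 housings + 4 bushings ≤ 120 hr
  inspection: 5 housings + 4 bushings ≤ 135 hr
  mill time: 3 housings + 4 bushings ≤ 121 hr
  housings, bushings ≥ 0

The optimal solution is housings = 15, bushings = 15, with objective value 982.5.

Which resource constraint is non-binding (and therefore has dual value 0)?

lathe time: 120/120 (binding)
inspection: 135/135 (binding)
mill time: 105/121 (slack 16)
By complementary slackness, a constraint with positive slack has shadow price 0 → mill time.

mill time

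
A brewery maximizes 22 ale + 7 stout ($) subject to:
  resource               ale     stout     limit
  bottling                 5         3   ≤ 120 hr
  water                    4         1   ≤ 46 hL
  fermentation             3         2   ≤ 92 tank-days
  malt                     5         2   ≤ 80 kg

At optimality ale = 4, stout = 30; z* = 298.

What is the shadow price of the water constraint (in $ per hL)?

3

Binding: water and malt. Non-binding: bottling (10 unused), fermentation (20 unused).
Since bottling, fermentation are not tight, their duals are 0.
The binding rows give the dual system: 4·y_water + 5·y_malt = 22 and 1·y_water + 2·y_malt = 7.
This yields shadow prices y_water = 3, y_malt = 2.
Shadow price of water = 3.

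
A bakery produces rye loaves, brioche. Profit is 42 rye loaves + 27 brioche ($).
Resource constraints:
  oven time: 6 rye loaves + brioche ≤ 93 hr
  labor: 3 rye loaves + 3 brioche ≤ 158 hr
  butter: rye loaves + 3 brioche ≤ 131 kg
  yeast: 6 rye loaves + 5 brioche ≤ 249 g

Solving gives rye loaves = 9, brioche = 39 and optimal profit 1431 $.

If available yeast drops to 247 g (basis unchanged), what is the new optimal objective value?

Check each constraint at x*: oven time 93/93 (tight); labor 144/158 (slack 14); butter 126/131 (slack 5); yeast 249/249 (tight).
Slack constraints have shadow price 0 (complementary slackness).
The binding rows give the dual system: 6·y_oven time + 6·y_yeast = 42 and 1·y_oven time + 5·y_yeast = 27.
→ y_oven time = 2 and y_yeast = 5.
Δz = y_yeast·Δb = 5 × (-2) = -10, so new z* = 1431 − 10 = 1421.

1421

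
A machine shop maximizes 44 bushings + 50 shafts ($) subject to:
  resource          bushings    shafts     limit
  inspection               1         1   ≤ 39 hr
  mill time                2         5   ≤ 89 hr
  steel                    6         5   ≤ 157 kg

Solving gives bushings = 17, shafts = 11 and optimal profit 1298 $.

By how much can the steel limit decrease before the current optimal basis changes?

Binding constraints: mill time, steel. The basis is B = [[2,5],[6,5]] with det -20.
Per unit decrease in steel, x* moves by d = (-0.25, 0.1).
The basis stays optimal until bushings reaches 0; allowable decrease = 68 kg.

68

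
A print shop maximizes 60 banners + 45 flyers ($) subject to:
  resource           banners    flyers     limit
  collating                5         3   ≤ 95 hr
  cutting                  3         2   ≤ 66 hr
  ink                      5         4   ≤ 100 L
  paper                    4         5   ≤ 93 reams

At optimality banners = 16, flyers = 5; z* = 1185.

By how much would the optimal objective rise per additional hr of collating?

Binding: collating and ink. Non-binding: cutting (8 unused), paper (4 unused).
Since cutting, paper are not tight, their duals are 0.
From A_Bᵀ y = c: 5·y_collating + 5·y_ink = 60; 3·y_collating + 4·y_ink = 45.
Solving: y_collating = 3, y_ink = 9.
Shadow price of collating = 3.

3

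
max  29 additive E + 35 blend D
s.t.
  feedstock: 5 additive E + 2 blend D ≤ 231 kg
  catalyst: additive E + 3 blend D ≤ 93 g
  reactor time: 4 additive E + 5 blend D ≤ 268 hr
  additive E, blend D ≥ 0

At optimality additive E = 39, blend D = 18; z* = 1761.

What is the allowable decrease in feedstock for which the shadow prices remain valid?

169

Binding constraints: feedstock, catalyst. The basis is B = [[5,2],[1,3]] with det 13.
Per unit decrease in feedstock, x* moves by d = (-0.2308, 0.0769).
The basis stays optimal until additive E reaches 0; allowable decrease = 169 kg.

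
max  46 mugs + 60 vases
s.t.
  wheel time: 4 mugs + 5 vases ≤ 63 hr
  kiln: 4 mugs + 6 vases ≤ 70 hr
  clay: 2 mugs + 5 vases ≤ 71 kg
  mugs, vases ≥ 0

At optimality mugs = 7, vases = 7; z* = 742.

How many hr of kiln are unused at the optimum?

kiln used = 4·7 + 6·7 = 70; slack = 70 − 70 = 0.

0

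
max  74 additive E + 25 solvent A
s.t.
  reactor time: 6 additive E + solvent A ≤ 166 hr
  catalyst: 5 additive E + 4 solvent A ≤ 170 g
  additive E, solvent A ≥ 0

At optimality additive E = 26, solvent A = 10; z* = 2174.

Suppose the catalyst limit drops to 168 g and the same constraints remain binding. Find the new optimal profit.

Both reactor time and catalyst are binding at x*.
The binding rows give the dual system: 6·y_reactor time + 5·y_catalyst = 74 and 1·y_reactor time + 4·y_catalyst = 25.
→ y_reactor time = 9 and y_catalyst = 4.
Δz = y_catalyst·Δb = 4 × (-2) = -8, so new z* = 2174 − 8 = 2166.

2166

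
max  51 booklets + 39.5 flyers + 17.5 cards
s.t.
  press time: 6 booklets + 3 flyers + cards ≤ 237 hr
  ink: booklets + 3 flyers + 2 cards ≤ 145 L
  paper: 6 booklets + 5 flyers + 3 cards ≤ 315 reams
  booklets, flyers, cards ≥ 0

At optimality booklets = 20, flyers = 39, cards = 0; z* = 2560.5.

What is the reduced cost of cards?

-5

At the optimum: press time uses 237 of 237 (binding); ink uses 137 of 145 (slack = 8); paper uses 315 of 315 (binding).
Since ink is not tight, its dual is 0.
Dual feasibility on the basic columns requires 6·y_press time + 6·y_paper = 51, 3·y_press time + 5·y_paper = 39.5.
Solving: y_press time = 1.5, y_paper = 7.
Reduced cost of cards: c₃ − yᵀa₃ = 17.5 − (1.5·1 + 7·3) = 17.5 − 22.5 = -5.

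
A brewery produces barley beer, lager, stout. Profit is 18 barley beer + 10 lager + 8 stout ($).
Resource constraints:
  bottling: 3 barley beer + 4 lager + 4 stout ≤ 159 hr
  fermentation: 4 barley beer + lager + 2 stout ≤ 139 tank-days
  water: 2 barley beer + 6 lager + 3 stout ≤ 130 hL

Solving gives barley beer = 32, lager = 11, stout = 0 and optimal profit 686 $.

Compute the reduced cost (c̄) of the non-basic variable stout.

Binding: fermentation and water. Non-binding: bottling (19 unused).
Slack constraints have shadow price 0 (complementary slackness).
Dual feasibility on the basic columns requires 4·y_fermentation + 2·y_water = 18, 1·y_fermentation + 6·y_water = 10.
Solving: y_fermentation = 4, y_water = 1.
Reduced cost of stout: c₃ − yᵀa₃ = 8 − (4·2 + 1·3) = 8 − 11 = -3.

-3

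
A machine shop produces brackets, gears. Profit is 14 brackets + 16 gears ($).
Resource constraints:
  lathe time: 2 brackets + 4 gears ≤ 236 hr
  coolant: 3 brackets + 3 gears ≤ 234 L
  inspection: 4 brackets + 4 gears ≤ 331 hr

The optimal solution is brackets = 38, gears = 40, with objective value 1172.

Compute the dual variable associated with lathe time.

1

Check each constraint at x*: lathe time 236/236 (tight); coolant 234/234 (tight); inspection 312/331 (slack 19).
By complementary slackness, y = 0 for the non-binding constraint.
Dual feasibility on the basic columns requires 2·y_lathe time + 3·y_coolant = 14, 4·y_lathe time + 3·y_coolant = 16.
→ y_lathe time = 1 and y_coolant = 4.
Shadow price of lathe time = 1.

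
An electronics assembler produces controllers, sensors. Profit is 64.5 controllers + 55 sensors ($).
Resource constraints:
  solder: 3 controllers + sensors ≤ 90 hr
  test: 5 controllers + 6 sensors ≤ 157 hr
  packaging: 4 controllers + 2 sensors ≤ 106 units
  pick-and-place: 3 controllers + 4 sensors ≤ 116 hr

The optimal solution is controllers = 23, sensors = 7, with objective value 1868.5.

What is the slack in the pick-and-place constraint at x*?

pick-and-place used = 3·23 + 4·7 = 97; slack = 116 − 97 = 19.

19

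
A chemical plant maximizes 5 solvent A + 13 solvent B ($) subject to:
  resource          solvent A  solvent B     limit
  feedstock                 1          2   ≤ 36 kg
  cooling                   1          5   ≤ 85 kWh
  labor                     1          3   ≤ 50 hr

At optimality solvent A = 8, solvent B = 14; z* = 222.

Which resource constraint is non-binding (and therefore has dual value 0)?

cooling

feedstock: 36/36 (binding)
cooling: 78/85 (slack 7)
labor: 50/50 (binding)
By complementary slackness, a constraint with positive slack has shadow price 0 → cooling.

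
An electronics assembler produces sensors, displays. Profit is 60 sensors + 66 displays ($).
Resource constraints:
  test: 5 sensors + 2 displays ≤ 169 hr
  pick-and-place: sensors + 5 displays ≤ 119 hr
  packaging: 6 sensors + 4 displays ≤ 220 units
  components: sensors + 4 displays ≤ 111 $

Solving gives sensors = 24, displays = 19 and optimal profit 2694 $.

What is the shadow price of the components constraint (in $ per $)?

At the optimum: test uses 158 of 169 (slack = 11); pick-and-place uses 119 of 119 (binding); packaging uses 220 of 220 (binding); components uses 100 of 111 (slack = 11).
By complementary slackness, y = 0 for the non-binding constraints.
The binding rows give the dual system: 1·y_pick-and-place + 6·y_packaging = 60 and 5·y_pick-and-place + 4·y_packaging = 66.
→ y_pick-and-place = 6 and y_packaging = 9.
Shadow price of components = 0.

0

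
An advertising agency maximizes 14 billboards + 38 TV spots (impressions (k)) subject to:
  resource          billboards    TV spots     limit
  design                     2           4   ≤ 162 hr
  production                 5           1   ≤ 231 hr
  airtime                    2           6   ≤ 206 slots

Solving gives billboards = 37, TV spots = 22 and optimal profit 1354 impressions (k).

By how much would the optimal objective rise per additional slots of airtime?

Check each constraint at x*: design 162/162 (tight); production 207/231 (slack 24); airtime 206/206 (tight).
By complementary slackness, y = 0 for the non-binding constraint.
Dual feasibility on the basic columns requires 2·y_design + 2·y_airtime = 14, 4·y_design + 6·y_airtime = 38.
→ y_design = 2 and y_airtime = 5.
Shadow price of airtime = 5.

5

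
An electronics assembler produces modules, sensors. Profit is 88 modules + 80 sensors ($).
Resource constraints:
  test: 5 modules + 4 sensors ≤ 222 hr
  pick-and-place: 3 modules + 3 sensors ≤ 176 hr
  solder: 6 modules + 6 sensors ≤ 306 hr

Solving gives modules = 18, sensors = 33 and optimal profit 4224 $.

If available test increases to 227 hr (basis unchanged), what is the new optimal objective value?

At the optimum: test uses 222 of 222 (binding); pick-and-place uses 153 of 176 (slack = 23); solder uses 306 of 306 (binding).
Since pick-and-place is not tight, its dual is 0.
The binding rows give the dual system: 5·y_test + 6·y_solder = 88 and 4·y_test + 6·y_solder = 80.
Solving: y_test = 8, y_solder = 8.
Δz = y_test·Δb = 8 × (5) = 40, so new z* = 4224 + 40 = 4264.

4264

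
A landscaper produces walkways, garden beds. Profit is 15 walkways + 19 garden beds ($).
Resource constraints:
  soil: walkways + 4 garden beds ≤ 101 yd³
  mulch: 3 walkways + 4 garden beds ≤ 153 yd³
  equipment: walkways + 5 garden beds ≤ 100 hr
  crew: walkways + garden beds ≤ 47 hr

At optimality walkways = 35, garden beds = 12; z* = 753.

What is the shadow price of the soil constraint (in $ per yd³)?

0

Binding: mulch and crew. Non-binding: soil (18 unused), equipment (5 unused).
Since soil, equipment are not tight, their duals are 0.
The binding rows give the dual system: 3·y_mulch + 1·y_crew = 15 and 4·y_mulch + 1·y_crew = 19.
This yields shadow prices y_mulch = 4, y_crew = 3.
Shadow price of soil = 0.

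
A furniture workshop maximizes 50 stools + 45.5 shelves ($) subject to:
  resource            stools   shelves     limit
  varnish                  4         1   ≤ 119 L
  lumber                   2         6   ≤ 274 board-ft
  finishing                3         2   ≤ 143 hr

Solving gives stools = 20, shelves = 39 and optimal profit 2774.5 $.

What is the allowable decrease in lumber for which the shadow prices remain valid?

214.5

Binding constraints: varnish, lumber. The basis is B = [[4,1],[2,6]] with det 22.
Per unit decrease in lumber, x* moves by d = (0.0455, -0.1818).
The basis stays optimal until shelves reaches 0; allowable decrease = 214.5 board-ft.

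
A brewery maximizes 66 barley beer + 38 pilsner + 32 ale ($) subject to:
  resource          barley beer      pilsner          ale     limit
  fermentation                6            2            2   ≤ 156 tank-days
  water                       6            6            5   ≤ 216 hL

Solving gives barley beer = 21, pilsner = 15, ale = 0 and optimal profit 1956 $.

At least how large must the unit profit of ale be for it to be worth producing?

34

At the optimum: fermentation uses 156 of 156 (binding); water uses 216 of 216 (binding).
Dual feasibility on the basic columns requires 6·y_fermentation + 6·y_water = 66, 2·y_fermentation + 6·y_water = 38.
This yields shadow prices y_fermentation = 7, y_water = 4.
ale enters the basis when its profit ≥ yᵀa₃ = 7·2 + 4·5 = 34.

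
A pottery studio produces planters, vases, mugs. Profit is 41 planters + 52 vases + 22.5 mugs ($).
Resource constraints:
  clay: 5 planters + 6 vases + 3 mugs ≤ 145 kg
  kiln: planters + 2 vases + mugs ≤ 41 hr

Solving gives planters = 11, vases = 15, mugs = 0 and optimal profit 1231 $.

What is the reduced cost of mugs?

At the optimum: clay uses 145 of 145 (binding); kiln uses 41 of 41 (binding).
The binding rows give the dual system: 5·y_clay + 1·y_kiln = 41 and 6·y_clay + 2·y_kiln = 52.
Solving: y_clay = 7.5, y_kiln = 3.5.
Reduced cost of mugs: c₃ − yᵀa₃ = 22.5 − (7.5·3 + 3.5·1) = 22.5 − 26 = -3.5.

-3.5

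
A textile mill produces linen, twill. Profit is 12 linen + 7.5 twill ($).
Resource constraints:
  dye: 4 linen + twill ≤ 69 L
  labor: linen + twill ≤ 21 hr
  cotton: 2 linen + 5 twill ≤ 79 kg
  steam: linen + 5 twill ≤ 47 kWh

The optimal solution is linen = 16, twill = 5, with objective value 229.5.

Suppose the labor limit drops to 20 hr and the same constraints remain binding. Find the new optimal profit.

Check each constraint at x*: dye 69/69 (tight); labor 21/21 (tight); cotton 57/79 (slack 22); steam 41/47 (slack 6).
Since cotton, steam are not tight, their duals are 0.
Dual feasibility on the basic columns requires 4·y_dye + 1·y_labor = 12, 1·y_dye + 1·y_labor = 7.5.
→ y_dye = 1.5 and y_labor = 6.
Δz = y_labor·Δb = 6 × (-1) = -6, so new z* = 229.5 − 6 = 223.5.

223.5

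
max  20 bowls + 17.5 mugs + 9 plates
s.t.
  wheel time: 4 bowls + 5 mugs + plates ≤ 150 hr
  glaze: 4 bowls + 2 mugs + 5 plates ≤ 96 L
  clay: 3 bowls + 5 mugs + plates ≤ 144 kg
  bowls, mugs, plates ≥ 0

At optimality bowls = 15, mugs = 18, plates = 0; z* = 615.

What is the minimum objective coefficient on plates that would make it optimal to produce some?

15

Check each constraint at x*: wheel time 150/150 (tight); glaze 96/96 (tight); clay 135/144 (slack 9).
Slack constraints have shadow price 0 (complementary slackness).
The binding rows give the dual system: 4·y_wheel time + 4·y_glaze = 20 and 5·y_wheel time + 2·y_glaze = 17.5.
Solving: y_wheel time = 2.5, y_glaze = 2.5.
plates enters the basis when its profit ≥ yᵀa₃ = 2.5·1 + 2.5·5 = 15.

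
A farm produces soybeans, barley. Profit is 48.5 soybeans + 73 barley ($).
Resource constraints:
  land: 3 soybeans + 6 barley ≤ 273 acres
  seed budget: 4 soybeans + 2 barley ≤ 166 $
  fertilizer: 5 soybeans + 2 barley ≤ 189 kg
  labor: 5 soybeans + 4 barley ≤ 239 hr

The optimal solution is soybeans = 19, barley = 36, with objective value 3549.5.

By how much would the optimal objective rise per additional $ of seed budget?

Binding: land and labor. Non-binding: seed budget (18 unused), fertilizer (22 unused).
Since seed budget, fertilizer are not tight, their duals are 0.
The binding rows give the dual system: 3·y_land + 5·y_labor = 48.5 and 6·y_land + 4·y_labor = 73.
Solving: y_land = 9.5, y_labor = 4.
Shadow price of seed budget = 0.

0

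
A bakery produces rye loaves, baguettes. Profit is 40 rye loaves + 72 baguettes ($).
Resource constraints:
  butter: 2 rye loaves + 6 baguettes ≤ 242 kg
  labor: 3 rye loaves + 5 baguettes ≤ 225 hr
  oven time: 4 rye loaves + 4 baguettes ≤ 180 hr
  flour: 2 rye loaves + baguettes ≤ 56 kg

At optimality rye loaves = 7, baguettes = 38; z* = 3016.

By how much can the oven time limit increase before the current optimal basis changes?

6.4

Binding constraints: butter, oven time. The basis is B = [[2,6],[4,4]] with det -16.
Per unit increase in oven time, x* moves by d = (0.375, -0.125).
The basis stays optimal until flour becomes binding; allowable increase = 6.4 hr.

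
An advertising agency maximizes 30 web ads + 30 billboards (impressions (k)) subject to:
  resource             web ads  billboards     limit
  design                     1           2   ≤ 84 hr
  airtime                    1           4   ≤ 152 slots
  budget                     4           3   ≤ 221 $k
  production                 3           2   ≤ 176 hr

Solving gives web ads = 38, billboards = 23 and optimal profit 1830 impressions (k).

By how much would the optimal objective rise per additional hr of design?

6

Check each constraint at x*: design 84/84 (tight); airtime 130/152 (slack 22); budget 221/221 (tight); production 160/176 (slack 16).
By complementary slackness, y = 0 for the non-binding constraints.
Dual feasibility on the basic columns requires 1·y_design + 4·y_budget = 30, 2·y_design + 3·y_budget = 30.
Solving: y_design = 6, y_budget = 6.
Shadow price of design = 6.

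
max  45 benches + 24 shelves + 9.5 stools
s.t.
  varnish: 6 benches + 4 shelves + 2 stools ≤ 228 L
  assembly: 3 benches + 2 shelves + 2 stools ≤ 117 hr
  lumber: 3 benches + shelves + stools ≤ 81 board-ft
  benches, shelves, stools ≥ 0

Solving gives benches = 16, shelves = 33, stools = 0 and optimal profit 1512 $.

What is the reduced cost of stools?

-5.5

Check each constraint at x*: varnish 228/228 (tight); assembly 114/117 (slack 3); lumber 81/81 (tight).
By complementary slackness, y = 0 for the non-binding constraint.
From A_Bᵀ y = c: 6·y_varnish + 3·y_lumber = 45; 4·y_varnish + 1·y_lumber = 24.
This yields shadow prices y_varnish = 4.5, y_lumber = 6.
Reduced cost of stools: c₃ − yᵀa₃ = 9.5 − (4.5·2 + 6·1) = 9.5 − 15 = -5.5.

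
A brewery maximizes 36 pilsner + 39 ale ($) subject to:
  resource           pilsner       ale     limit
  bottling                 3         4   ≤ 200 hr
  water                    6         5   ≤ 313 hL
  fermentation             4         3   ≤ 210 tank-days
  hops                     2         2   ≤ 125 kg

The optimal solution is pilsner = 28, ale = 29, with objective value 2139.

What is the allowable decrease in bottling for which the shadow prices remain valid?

Binding constraints: bottling, water. The basis is B = [[3,4],[6,5]] with det -9.
Per unit decrease in bottling, x* moves by d = (0.5556, -0.6667).
The basis stays optimal until ale reaches 0; allowable decrease = 43.5 hr.

43.5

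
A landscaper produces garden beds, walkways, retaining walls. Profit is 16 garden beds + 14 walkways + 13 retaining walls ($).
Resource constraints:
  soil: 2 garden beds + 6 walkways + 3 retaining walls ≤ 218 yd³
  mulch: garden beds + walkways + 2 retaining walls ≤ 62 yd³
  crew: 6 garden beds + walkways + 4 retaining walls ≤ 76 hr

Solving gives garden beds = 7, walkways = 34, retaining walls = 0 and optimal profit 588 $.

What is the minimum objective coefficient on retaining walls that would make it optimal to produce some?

14

Binding: soil and crew. Non-binding: mulch (21 unused).
Slack constraints have shadow price 0 (complementary slackness).
From A_Bᵀ y = c: 2·y_soil + 6·y_crew = 16; 6·y_soil + 1·y_crew = 14.
This yields shadow prices y_soil = 2, y_crew = 2.
retaining walls enters the basis when its profit ≥ yᵀa₃ = 2·3 + 2·4 = 14.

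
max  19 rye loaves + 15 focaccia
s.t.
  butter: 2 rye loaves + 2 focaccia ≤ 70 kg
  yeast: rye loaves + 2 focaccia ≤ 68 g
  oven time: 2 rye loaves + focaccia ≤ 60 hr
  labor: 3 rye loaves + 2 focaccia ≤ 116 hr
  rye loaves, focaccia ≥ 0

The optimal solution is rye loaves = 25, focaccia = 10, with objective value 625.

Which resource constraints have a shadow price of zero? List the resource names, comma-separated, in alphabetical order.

labor, yeast

butter: 70/70 (binding)
yeast: 45/68 (slack 23)
oven time: 60/60 (binding)
labor: 95/116 (slack 21)
By complementary slackness, a constraint with positive slack has shadow price 0 → labor, yeast.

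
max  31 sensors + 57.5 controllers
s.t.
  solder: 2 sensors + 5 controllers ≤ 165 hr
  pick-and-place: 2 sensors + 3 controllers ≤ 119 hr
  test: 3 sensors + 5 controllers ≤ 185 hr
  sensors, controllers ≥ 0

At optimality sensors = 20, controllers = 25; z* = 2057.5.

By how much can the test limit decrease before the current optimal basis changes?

20

Binding constraints: solder, test. The basis is B = [[2,5],[3,5]] with det -5.
Per unit decrease in test, x* moves by d = (-1, 0.4).
The basis stays optimal until sensors reaches 0; allowable decrease = 20 hr.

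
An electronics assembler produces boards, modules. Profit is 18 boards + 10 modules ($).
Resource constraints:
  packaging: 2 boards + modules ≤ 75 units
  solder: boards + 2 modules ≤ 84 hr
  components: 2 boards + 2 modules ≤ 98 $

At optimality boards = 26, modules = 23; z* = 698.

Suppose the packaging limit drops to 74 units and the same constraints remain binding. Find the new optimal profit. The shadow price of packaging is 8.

Δb = -1, so new z* = 698 + (8)·(-1) = 698 − 8 = 690.

690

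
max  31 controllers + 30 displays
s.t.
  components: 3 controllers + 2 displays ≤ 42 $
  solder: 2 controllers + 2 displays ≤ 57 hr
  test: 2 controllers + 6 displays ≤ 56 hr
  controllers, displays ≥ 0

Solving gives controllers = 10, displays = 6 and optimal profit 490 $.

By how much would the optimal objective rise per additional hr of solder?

At the optimum: components uses 42 of 42 (binding); solder uses 32 of 57 (slack = 25); test uses 56 of 56 (binding).
Slack constraints have shadow price 0 (complementary slackness).
From A_Bᵀ y = c: 3·y_components + 2·y_test = 31; 2·y_components + 6·y_test = 30.
Solving: y_components = 9, y_test = 2.
Shadow price of solder = 0.

0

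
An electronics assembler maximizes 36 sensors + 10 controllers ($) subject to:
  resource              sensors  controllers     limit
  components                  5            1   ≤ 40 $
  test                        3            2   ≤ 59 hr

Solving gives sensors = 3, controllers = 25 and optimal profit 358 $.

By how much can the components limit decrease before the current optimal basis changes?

10.5

Binding constraints: components, test. The basis is B = [[5,1],[3,2]] with det 7.
Per unit decrease in components, x* moves by d = (-0.2857, 0.4286).
The basis stays optimal until sensors reaches 0; allowable decrease = 10.5 $.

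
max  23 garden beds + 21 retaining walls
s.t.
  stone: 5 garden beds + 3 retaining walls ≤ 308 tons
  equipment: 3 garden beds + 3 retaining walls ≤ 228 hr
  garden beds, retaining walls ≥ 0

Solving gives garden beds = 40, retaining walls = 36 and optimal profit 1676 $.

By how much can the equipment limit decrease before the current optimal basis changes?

Binding constraints: stone, equipment. The basis is B = [[5,3],[3,3]] with det 6.
Per unit decrease in equipment, x* moves by d = (0.5, -0.8333).
The basis stays optimal until retaining walls reaches 0; allowable decrease = 43.2 hr.

43.2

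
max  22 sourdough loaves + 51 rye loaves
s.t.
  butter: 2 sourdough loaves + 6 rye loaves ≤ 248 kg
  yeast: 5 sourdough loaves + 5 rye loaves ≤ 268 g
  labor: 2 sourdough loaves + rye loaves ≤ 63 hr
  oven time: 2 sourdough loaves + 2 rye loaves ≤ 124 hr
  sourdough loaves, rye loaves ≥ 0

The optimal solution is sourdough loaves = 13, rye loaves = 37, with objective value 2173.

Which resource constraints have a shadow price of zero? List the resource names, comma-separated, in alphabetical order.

butter: 248/248 (binding)
yeast: 250/268 (slack 18)
labor: 63/63 (binding)
oven time: 100/124 (slack 24)
By complementary slackness, a constraint with positive slack has shadow price 0 → oven time, yeast.

oven time, yeast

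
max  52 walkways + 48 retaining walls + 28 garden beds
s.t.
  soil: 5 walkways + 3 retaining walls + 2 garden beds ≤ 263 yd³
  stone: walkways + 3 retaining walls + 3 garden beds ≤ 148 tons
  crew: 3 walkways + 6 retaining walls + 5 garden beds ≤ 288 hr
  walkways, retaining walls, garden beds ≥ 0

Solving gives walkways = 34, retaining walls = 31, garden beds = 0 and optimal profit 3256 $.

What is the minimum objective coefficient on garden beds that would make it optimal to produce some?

36

Binding: soil and crew. Non-binding: stone (21 unused).
By complementary slackness, y = 0 for the non-binding constraint.
From A_Bᵀ y = c: 5·y_soil + 3·y_crew = 52; 3·y_soil + 6·y_crew = 48.
This yields shadow prices y_soil = 8, y_crew = 4.
garden beds enters the basis when its profit ≥ yᵀa₃ = 8·2 + 4·5 = 36.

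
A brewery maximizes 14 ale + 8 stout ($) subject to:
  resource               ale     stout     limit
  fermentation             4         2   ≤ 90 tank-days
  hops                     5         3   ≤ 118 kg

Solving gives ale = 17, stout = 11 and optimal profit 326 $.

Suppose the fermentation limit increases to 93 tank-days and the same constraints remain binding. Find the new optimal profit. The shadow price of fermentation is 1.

Δb = 3, so new z* = 326 + (1)·(3) = 326 + 3 = 329.

329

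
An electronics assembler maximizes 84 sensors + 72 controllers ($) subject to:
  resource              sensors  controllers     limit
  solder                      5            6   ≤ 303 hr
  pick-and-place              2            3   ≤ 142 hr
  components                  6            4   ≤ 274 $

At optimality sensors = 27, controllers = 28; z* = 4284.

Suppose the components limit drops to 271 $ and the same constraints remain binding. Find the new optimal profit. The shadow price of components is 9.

4257

Δb = -3, so new z* = 4284 + (9)·(-3) = 4284 − 27 = 4257.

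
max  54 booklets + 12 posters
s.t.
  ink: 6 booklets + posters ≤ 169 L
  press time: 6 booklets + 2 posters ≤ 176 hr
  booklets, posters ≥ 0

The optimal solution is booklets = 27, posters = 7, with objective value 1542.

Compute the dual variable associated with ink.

6

Check each constraint at x*: ink 169/169 (tight); press time 176/176 (tight).
From A_Bᵀ y = c: 6·y_ink + 6·y_press time = 54; 1·y_ink + 2·y_press time = 12.
Solving: y_ink = 6, y_press time = 3.
Shadow price of ink = 6.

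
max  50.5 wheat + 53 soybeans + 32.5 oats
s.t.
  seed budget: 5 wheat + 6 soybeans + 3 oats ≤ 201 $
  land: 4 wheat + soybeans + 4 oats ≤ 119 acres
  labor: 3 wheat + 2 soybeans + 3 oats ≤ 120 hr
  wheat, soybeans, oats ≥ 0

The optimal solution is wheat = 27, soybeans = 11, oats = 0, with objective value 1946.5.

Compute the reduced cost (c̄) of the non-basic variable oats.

Binding: seed budget and land. Non-binding: labor (17 unused).
Since labor is not tight, its dual is 0.
The binding rows give the dual system: 5·y_seed budget + 4·y_land = 50.5 and 6·y_seed budget + 1·y_land = 53.
This yields shadow prices y_seed budget = 8.5, y_land = 2.
Reduced cost of oats: c₃ − yᵀa₃ = 32.5 − (8.5·3 + 2·4) = 32.5 − 33.5 = -1.

-1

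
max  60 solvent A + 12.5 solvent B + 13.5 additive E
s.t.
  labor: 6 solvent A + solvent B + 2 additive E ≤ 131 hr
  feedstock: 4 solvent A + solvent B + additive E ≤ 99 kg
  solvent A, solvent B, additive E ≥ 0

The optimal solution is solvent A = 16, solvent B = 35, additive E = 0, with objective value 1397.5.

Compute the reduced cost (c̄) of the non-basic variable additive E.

Check each constraint at x*: labor 131/131 (tight); feedstock 99/99 (tight).
The binding rows give the dual system: 6·y_labor + 4·y_feedstock = 60 and 1·y_labor + 1·y_feedstock = 12.5.
This yields shadow prices y_labor = 5, y_feedstock = 7.5.
Reduced cost of additive E: c₃ − yᵀa₃ = 13.5 − (5·2 + 7.5·1) = 13.5 − 17.5 = -4.

-4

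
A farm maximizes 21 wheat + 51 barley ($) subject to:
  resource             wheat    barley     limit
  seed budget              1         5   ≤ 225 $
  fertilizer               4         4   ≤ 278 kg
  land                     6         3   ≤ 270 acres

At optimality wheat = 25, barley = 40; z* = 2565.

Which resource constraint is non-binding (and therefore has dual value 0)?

fertilizer

seed budget: 225/225 (binding)
fertilizer: 260/278 (slack 18)
land: 270/270 (binding)
By complementary slackness, a constraint with positive slack has shadow price 0 → fertilizer.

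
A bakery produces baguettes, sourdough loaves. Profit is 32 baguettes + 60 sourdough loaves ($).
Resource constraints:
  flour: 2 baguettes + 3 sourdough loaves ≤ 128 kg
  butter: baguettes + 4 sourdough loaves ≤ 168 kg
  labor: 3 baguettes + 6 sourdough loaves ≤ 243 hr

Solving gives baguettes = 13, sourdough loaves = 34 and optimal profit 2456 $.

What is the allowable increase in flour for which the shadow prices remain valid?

34

Binding constraints: flour, labor. The basis is B = [[2,3],[3,6]] with det 3.
Per unit increase in flour, x* moves by d = (2, -1).
The basis stays optimal until sourdough loaves reaches 0; allowable increase = 34 kg.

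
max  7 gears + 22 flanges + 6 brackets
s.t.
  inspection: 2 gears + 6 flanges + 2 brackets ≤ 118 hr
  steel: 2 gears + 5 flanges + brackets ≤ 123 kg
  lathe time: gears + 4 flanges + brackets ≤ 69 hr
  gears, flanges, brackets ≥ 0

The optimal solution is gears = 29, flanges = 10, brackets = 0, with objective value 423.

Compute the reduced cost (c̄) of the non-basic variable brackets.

Check each constraint at x*: inspection 118/118 (tight); steel 108/123 (slack 15); lathe time 69/69 (tight).
Slack constraints have shadow price 0 (complementary slackness).
Dual feasibility on the basic columns requires 2·y_inspection + 1·y_lathe time = 7, 6·y_inspection + 4·y_lathe time = 22.
Solving: y_inspection = 3, y_lathe time = 1.
Reduced cost of brackets: c₃ − yᵀa₃ = 6 − (3·2 + 1·1) = 6 − 7 = -1.

-1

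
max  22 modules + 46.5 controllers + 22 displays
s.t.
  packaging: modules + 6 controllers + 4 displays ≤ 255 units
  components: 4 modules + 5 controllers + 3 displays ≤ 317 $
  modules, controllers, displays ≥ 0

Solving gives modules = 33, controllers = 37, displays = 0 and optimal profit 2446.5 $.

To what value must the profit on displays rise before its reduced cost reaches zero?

At the optimum: packaging uses 255 of 255 (binding); components uses 317 of 317 (binding).
Dual feasibility on the basic columns requires 1·y_packaging + 4·y_components = 22, 6·y_packaging + 5·y_components = 46.5.
Solving: y_packaging = 4, y_components = 4.5.
displays enters the basis when its profit ≥ yᵀa₃ = 4·4 + 4.5·3 = 29.5.

29.5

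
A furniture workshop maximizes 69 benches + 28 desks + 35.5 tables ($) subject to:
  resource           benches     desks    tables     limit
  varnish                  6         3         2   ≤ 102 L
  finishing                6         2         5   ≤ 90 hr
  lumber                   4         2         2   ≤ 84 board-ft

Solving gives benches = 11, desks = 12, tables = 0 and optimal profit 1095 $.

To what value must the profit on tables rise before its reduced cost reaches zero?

Check each constraint at x*: varnish 102/102 (tight); finishing 90/90 (tight); lumber 68/84 (slack 16).
Slack constraints have shadow price 0 (complementary slackness).
The binding rows give the dual system: 6·y_varnish + 6·y_finishing = 69 and 3·y_varnish + 2·y_finishing = 28.
Solving: y_varnish = 5, y_finishing = 6.5.
tables enters the basis when its profit ≥ yᵀa₃ = 5·2 + 6.5·5 = 42.5.

42.5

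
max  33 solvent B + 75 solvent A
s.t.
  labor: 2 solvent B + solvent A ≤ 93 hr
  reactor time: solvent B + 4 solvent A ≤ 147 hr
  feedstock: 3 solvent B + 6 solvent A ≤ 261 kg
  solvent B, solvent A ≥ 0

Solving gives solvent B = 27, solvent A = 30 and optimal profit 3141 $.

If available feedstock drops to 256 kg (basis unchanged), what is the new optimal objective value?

Check each constraint at x*: labor 84/93 (slack 9); reactor time 147/147 (tight); feedstock 261/261 (tight).
By complementary slackness, y = 0 for the non-binding constraint.
From A_Bᵀ y = c: 1·y_reactor time + 3·y_feedstock = 33; 4·y_reactor time + 6·y_feedstock = 75.
→ y_reactor time = 4.5 and y_feedstock = 9.5.
Δz = y_feedstock·Δb = 9.5 × (-5) = -47.5, so new z* = 3141 − 47.5 = 3093.5.

3093.5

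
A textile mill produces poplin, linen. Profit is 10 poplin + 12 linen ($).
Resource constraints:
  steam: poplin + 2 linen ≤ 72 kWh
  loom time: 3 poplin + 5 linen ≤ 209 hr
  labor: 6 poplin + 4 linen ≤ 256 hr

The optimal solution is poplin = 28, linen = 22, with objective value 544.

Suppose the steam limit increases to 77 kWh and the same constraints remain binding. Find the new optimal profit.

564

Binding: steam and labor. Non-binding: loom time (15 unused).
By complementary slackness, y = 0 for the non-binding constraint.
Dual feasibility on the basic columns requires 1·y_steam + 6·y_labor = 10, 2·y_steam + 4·y_labor = 12.
Solving: y_steam = 4, y_labor = 1.
Δz = y_steam·Δb = 4 × (5) = 20, so new z* = 544 + 20 = 564.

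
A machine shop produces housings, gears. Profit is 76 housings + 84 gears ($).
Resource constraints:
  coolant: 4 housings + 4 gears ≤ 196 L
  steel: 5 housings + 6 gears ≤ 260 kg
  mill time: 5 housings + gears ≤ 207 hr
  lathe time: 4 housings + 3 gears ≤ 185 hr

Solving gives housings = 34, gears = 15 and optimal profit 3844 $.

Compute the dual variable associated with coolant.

Check each constraint at x*: coolant 196/196 (tight); steel 260/260 (tight); mill time 185/207 (slack 22); lathe time 181/185 (slack 4).
Slack constraints have shadow price 0 (complementary slackness).
Dual feasibility on the basic columns requires 4·y_coolant + 5·y_steel = 76, 4·y_coolant + 6·y_steel = 84.
→ y_coolant = 9 and y_steel = 8.
Shadow price of coolant = 9.

9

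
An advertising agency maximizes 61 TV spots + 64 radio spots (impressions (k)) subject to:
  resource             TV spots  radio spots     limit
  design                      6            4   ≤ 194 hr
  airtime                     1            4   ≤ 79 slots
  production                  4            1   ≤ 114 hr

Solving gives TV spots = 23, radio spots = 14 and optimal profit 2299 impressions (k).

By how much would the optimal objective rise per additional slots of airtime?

At the optimum: design uses 194 of 194 (binding); airtime uses 79 of 79 (binding); production uses 106 of 114 (slack = 8).
By complementary slackness, y = 0 for the non-binding constraint.
Dual feasibility on the basic columns requires 6·y_design + 1·y_airtime = 61, 4·y_design + 4·y_airtime = 64.
→ y_design = 9 and y_airtime = 7.
Shadow price of airtime = 7.

7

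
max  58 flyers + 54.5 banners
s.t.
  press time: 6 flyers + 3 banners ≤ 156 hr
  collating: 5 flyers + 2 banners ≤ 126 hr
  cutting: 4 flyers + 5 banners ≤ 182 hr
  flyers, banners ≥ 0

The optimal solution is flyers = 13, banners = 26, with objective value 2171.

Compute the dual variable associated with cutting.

8.5

At the optimum: press time uses 156 of 156 (binding); collating uses 117 of 126 (slack = 9); cutting uses 182 of 182 (binding).
Since collating is not tight, its dual is 0.
Dual feasibility on the basic columns requires 6·y_press time + 4·y_cutting = 58, 3·y_press time + 5·y_cutting = 54.5.
This yields shadow prices y_press time = 4, y_cutting = 8.5.
Shadow price of cutting = 8.5.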